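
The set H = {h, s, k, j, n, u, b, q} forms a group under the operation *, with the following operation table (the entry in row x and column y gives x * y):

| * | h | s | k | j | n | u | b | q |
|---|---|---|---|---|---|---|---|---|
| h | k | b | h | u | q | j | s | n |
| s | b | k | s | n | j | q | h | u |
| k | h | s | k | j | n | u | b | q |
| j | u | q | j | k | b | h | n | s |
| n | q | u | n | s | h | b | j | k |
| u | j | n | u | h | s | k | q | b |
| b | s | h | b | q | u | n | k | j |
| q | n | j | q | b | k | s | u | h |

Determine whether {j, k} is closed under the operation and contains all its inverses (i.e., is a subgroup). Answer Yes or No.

Yes

{j, k} contains the identity k.
Checking products: every product of two elements of {j, k} (read from the table) lies in {j, k}, so the set is closed.
In a finite group, a nonempty closed subset is a subgroup. So {j, k} ≤ H.
(Structurally, H here is isomorphic to the dihedral group D_4.)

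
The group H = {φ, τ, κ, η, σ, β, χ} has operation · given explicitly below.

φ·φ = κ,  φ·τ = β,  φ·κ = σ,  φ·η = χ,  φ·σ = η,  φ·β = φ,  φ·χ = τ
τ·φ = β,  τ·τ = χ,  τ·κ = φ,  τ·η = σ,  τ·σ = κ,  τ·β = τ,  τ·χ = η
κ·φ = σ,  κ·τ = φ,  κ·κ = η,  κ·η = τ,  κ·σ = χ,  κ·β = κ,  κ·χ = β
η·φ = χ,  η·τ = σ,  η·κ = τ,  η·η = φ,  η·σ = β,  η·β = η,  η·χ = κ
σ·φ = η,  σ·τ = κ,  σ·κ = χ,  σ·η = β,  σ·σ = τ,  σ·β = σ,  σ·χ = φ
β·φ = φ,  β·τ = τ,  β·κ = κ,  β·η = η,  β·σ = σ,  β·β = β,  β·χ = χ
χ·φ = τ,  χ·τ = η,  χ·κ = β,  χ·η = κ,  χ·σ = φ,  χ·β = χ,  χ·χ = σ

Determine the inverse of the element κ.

χ

First locate the identity: row β matches the header, so β is the identity.
Scan row κ for β: κ·χ = β. Hence κ^(-1) = χ.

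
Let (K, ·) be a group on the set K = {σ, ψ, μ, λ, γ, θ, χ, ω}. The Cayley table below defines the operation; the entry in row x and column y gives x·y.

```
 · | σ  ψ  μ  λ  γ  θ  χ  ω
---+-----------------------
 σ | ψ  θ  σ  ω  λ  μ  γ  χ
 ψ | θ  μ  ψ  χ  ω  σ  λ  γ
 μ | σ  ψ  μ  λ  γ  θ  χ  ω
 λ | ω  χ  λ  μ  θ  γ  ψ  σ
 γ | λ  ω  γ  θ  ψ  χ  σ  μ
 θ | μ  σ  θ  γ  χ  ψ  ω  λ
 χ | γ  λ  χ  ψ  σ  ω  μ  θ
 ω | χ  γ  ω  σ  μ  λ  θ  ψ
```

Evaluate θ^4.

θ^1 = θ
θ^2 = θ·θ = ψ
θ^3 = ψ·θ = σ
θ^4 = σ·θ = μ

μ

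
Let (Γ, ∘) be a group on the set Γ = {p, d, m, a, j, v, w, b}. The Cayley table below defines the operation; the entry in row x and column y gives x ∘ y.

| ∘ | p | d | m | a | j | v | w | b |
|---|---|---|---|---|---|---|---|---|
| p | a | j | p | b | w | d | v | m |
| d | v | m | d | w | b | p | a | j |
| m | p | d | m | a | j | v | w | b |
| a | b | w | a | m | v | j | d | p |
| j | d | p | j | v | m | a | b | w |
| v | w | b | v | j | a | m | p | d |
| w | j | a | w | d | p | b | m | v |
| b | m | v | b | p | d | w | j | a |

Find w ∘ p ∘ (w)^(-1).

b

The identity is m. In row w, the entry m sits in column w, so w^(-1) = w.
w ∘ p = j
j ∘ w = b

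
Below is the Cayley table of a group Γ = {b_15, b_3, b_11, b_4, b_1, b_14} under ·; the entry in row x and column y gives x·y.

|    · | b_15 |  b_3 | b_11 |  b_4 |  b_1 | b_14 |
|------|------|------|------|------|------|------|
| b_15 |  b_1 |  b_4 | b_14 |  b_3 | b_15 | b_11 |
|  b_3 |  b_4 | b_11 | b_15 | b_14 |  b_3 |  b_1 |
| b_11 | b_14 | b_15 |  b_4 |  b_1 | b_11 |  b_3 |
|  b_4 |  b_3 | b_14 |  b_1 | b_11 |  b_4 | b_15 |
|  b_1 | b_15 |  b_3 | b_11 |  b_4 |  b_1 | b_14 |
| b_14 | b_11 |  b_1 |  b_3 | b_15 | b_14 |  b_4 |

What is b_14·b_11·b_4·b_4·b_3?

b_4

b_14·b_11 = b_3
b_3·b_4 = b_14
b_14·b_4 = b_15
b_15·b_3 = b_4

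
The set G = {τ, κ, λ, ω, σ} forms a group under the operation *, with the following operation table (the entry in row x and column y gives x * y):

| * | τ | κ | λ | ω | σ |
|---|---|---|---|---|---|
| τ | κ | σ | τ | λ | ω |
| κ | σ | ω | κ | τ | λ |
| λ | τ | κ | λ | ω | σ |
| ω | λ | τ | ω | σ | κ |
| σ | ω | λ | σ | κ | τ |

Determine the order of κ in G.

The identity element is λ (its row matches the header).
κ^1 = κ
κ^2 = κ * κ = ω
κ^3 = ω * κ = τ
κ^4 = τ * κ = σ
κ^5 = σ * κ = λ
The first power of κ equal to the identity is κ^5, so ord(κ) = 5.

5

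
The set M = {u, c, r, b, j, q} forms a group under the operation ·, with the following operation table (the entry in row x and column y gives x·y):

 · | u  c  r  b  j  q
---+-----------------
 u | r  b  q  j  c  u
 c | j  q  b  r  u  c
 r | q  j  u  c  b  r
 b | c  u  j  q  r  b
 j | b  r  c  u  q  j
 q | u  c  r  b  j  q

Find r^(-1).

First locate the identity: row q matches the header, so q is the identity.
Scan row r for q: r·u = q. Hence r^(-1) = u.

u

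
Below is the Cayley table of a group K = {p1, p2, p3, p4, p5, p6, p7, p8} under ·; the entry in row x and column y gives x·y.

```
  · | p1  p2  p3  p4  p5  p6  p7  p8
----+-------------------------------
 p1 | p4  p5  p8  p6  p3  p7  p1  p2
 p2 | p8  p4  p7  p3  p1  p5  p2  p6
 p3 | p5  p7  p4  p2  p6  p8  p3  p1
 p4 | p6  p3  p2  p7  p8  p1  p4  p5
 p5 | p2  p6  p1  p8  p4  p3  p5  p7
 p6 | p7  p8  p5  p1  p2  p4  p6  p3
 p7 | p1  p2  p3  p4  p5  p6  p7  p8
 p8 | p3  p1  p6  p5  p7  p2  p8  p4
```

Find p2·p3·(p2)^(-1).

The identity is p7. In row p2, the entry p7 sits in column p3, so p2^(-1) = p3.
p2·p3 = p7
p7·p3 = p3

p3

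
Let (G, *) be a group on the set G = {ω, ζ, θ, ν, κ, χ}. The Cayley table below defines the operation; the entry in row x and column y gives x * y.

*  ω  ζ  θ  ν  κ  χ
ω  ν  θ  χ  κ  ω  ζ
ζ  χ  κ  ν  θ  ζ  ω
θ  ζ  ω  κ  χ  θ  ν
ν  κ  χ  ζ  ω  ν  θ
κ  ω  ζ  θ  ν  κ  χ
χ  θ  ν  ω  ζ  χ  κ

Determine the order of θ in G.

2

The identity element is κ (its row matches the header).
θ^1 = θ
θ^2 = θ * θ = κ
The first power of θ equal to the identity is θ^2, so ord(θ) = 2.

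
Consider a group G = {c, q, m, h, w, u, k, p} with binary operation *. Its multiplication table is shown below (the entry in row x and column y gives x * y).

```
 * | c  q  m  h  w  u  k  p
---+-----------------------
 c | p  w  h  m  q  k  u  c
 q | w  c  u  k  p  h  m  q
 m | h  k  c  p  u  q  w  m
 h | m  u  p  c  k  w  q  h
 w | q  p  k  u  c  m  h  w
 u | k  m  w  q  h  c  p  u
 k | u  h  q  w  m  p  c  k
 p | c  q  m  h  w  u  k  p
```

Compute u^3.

u^1 = u
u^2 = u * u = c
u^3 = c * u = k

k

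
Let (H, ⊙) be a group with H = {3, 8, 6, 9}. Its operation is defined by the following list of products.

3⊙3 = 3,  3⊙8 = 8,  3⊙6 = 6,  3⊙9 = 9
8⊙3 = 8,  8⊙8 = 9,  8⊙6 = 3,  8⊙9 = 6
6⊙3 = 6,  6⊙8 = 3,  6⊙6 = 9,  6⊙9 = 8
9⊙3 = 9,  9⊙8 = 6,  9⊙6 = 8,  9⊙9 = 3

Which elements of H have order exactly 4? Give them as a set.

{6, 8}

Identity is 3. Compute the order of each non-identity element by repeated multiplication:
  8: 8 → 9 → 6 → 3  (order 4)
  6: 6 → 9 → 8 → 3  (order 4)
  9: 9 → 3  (order 2)
Elements of order 4: {6, 8}.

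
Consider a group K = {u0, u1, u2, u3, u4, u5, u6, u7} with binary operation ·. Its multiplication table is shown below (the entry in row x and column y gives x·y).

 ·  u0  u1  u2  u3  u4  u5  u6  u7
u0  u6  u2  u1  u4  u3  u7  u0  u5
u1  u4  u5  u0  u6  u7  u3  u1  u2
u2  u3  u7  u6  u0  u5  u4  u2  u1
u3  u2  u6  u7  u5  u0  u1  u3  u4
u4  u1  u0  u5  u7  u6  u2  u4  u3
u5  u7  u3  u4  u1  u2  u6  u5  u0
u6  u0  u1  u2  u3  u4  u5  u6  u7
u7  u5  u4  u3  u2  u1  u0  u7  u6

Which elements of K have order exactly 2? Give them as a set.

Identity is u6. Compute the order of each non-identity element by repeated multiplication:
  u0: u0 → u6  (order 2)
  u1: u1 → u5 → u3 → u6  (order 4)
  u2: u2 → u6  (order 2)
  u3: u3 → u5 → u1 → u6  (order 4)
  u4: u4 → u6  (order 2)
  u5: u5 → u6  (order 2)
  u7: u7 → u6  (order 2)
Elements of order 2: {u0, u2, u4, u5, u7}.

{u0, u2, u4, u5, u7}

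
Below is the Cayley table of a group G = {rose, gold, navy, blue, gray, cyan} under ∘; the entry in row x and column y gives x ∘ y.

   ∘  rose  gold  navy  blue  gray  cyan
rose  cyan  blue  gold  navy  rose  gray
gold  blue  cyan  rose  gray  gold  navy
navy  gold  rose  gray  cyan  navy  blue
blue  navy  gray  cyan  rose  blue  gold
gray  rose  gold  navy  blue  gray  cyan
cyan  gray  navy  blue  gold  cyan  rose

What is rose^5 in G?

cyan

rose^1 = rose
rose^2 = rose ∘ rose = cyan
rose^3 = cyan ∘ rose = gray
rose^4 = gray ∘ rose = rose
rose^5 = rose ∘ rose = cyan
(Structurally, G here is isomorphic to the cyclic group Z_6.)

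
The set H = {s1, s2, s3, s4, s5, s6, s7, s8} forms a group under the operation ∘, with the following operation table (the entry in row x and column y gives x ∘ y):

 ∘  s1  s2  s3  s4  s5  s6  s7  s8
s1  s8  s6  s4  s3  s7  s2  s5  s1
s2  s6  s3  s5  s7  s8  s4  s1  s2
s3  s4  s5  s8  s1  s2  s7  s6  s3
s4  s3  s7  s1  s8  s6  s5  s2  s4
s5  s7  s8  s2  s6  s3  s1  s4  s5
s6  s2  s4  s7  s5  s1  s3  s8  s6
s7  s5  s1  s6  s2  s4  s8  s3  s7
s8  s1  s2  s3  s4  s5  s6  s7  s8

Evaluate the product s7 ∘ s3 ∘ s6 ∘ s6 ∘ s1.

s5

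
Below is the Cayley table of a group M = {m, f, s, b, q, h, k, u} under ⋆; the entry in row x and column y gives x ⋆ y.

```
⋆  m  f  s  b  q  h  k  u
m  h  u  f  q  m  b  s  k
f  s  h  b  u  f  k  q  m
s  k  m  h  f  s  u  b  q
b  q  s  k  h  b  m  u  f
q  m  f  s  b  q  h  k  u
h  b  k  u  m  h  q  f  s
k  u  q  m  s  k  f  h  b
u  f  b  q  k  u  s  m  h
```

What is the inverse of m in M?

b

First locate the identity: row q matches the header, so q is the identity.
Scan row m for q: m ⋆ b = q. Hence m^(-1) = b.
(Structurally, M here is isomorphic to the quaternion group Q_8.)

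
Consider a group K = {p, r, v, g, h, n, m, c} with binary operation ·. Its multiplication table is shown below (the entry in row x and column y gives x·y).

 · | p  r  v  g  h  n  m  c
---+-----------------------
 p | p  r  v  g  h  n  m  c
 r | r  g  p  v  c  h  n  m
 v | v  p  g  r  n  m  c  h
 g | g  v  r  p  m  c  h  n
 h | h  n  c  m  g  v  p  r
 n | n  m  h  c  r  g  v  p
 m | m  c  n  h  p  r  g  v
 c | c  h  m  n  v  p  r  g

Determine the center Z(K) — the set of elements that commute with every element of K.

An element z is central iff its row equals its column in the table.
For n: n·m = v ≠ r = m·n, so n ∉ Z.
Checking each element this way leaves Z(K) = {g, p}.

{g, p}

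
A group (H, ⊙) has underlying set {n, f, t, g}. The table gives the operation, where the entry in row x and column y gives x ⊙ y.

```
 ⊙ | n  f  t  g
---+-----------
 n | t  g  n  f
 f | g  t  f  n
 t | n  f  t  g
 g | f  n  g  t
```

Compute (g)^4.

g^1 = g
g^2 = g ⊙ g = t
g^3 = t ⊙ g = g
g^4 = g ⊙ g = t

t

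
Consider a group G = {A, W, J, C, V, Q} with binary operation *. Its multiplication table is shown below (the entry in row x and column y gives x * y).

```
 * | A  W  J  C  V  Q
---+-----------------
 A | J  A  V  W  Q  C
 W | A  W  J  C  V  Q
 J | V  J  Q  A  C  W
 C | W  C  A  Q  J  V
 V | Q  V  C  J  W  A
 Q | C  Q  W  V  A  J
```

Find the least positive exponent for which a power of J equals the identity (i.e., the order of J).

3

The identity element is W (its row matches the header).
J^1 = J
J^2 = J * J = Q
J^3 = Q * J = W
The first power of J equal to the identity is J^3, so ord(J) = 3.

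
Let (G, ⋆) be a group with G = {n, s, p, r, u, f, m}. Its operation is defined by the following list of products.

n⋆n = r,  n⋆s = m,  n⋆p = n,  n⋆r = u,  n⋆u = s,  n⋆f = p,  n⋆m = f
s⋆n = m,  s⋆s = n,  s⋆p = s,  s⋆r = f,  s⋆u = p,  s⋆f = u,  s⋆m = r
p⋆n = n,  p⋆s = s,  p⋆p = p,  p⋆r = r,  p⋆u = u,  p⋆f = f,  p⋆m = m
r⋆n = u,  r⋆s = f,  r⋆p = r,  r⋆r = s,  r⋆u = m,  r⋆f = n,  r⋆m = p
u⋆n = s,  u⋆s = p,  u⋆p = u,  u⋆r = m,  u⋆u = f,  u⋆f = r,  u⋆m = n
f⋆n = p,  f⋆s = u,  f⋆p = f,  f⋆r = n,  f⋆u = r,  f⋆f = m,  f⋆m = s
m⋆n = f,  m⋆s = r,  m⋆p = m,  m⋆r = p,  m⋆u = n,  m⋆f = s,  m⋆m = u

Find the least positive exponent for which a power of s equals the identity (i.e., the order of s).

7

The identity element is p (its row matches the header).
s^1 = s
s^2 = s ⋆ s = n
s^3 = n ⋆ s = m
s^4 = m ⋆ s = r
s^5 = r ⋆ s = f
s^6 = f ⋆ s = u
s^7 = u ⋆ s = p
The first power of s equal to the identity is s^7, so ord(s) = 7.
(Structurally, G here is isomorphic to the cyclic group Z_7.)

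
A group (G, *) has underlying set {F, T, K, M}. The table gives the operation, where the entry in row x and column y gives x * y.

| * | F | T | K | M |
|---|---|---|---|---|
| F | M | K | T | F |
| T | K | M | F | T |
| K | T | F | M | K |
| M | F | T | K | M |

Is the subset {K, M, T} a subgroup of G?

T * K = F, which is not in {K, M, T}.
The subset is not closed under *, so it is not a subgroup.

No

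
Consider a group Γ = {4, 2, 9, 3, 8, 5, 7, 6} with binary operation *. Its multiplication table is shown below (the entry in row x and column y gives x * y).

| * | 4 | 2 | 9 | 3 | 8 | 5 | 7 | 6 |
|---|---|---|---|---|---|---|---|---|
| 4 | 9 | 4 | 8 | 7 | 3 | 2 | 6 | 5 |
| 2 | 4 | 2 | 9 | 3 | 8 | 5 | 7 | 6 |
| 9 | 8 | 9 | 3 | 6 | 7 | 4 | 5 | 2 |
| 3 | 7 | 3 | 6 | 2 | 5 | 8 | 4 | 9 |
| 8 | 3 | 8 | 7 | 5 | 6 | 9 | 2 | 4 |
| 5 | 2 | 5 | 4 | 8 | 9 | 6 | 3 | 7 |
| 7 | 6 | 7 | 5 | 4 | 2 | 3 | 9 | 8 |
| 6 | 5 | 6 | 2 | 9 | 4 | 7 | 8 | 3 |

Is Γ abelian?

Check whether the table is symmetric across its main diagonal.
Every entry (row x, col y) equals the entry (row y, col x), so Γ is abelian.

Yes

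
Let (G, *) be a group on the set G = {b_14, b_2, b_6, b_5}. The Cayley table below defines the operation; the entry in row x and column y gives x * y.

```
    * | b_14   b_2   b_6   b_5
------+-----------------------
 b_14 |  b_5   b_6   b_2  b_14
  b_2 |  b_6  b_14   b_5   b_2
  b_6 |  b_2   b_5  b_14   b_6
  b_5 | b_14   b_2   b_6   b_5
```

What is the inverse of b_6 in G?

b_2

First locate the identity: row b_5 matches the header, so b_5 is the identity.
Scan row b_6 for b_5: b_6 * b_2 = b_5. Hence b_6^(-1) = b_2.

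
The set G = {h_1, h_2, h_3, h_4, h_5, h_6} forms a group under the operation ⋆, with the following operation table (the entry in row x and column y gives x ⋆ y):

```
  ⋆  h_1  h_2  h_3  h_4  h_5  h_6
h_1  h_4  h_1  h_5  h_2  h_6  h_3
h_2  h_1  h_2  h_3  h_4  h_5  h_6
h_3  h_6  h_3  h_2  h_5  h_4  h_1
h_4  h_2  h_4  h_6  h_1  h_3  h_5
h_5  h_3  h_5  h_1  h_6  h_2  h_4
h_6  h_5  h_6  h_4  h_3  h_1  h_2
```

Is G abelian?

h_4 ⋆ h_3 = h_6 but h_3 ⋆ h_4 = h_5.
Since h_4 and h_3 do not commute, G is not abelian.

No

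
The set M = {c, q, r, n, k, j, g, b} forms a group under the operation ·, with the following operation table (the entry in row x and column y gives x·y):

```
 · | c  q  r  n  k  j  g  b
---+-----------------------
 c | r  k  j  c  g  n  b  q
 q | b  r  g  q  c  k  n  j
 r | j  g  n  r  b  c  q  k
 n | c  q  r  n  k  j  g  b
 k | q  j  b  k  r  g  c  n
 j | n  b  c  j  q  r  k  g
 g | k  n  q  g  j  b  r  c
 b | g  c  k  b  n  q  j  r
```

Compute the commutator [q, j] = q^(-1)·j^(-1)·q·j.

Identity is n; from the table q^(-1) = g and j^(-1) = c.
g·c = k
k·q = j
j·j = r

r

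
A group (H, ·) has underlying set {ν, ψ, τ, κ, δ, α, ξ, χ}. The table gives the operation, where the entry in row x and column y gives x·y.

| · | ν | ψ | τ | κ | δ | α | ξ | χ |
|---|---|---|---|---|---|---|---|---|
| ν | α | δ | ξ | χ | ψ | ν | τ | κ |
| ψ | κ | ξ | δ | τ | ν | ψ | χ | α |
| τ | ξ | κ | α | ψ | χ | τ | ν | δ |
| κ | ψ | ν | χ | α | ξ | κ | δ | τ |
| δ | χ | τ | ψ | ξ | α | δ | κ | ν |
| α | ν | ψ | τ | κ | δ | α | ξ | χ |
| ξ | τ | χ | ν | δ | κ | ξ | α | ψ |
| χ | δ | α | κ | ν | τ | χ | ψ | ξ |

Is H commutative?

No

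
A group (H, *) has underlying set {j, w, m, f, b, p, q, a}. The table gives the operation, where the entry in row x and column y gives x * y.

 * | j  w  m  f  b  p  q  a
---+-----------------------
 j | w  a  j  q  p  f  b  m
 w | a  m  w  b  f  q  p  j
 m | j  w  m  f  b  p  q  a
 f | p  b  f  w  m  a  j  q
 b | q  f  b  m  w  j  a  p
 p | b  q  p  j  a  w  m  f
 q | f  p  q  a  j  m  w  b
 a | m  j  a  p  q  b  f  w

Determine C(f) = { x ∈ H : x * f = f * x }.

{b, f, m, w}

Compare row f with column f entry by entry.
b * f = m = f * b, so b commutes with f.
p * f = j but f * p = a, so p does not.
Collecting the elements that commute with f: C(f) = {b, f, m, w}.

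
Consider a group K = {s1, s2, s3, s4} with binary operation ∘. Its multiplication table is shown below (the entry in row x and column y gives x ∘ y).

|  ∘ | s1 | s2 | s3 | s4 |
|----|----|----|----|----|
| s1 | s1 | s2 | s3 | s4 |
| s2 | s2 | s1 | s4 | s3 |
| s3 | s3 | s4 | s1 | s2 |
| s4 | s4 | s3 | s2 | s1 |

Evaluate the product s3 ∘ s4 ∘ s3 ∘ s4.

s1

s3 ∘ s4 = s2
s2 ∘ s3 = s4
s4 ∘ s4 = s1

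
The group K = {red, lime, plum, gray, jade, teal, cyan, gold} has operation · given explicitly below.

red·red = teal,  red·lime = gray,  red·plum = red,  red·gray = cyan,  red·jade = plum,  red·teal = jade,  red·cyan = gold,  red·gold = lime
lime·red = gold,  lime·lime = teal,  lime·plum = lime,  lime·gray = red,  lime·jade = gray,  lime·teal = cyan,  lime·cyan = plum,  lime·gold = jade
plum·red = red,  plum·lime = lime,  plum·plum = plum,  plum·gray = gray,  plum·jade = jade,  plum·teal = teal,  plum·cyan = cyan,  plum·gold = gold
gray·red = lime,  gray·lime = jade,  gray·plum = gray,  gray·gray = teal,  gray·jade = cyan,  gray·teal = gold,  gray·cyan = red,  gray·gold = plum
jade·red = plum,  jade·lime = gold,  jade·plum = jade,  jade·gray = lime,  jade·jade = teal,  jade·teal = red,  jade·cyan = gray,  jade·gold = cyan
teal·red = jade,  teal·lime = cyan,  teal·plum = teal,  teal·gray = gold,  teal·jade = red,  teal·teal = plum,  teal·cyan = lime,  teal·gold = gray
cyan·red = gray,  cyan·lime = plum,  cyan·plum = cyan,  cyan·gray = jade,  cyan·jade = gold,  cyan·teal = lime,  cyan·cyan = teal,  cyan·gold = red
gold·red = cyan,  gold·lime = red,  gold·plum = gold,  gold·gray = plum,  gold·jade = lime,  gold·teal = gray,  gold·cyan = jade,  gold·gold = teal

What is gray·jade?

cyan

Read row gray, column jade: gray·jade = cyan.
(Structurally, K here is isomorphic to the quaternion group Q_8.)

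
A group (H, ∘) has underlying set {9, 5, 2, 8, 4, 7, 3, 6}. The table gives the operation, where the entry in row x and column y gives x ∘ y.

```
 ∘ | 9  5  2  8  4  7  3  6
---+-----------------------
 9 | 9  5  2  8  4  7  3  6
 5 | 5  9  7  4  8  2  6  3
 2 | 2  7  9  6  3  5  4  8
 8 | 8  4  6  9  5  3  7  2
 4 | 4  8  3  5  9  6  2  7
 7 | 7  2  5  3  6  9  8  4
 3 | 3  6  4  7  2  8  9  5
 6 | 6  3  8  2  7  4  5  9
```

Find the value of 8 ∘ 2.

6

Read row 8, column 2: 8 ∘ 2 = 6.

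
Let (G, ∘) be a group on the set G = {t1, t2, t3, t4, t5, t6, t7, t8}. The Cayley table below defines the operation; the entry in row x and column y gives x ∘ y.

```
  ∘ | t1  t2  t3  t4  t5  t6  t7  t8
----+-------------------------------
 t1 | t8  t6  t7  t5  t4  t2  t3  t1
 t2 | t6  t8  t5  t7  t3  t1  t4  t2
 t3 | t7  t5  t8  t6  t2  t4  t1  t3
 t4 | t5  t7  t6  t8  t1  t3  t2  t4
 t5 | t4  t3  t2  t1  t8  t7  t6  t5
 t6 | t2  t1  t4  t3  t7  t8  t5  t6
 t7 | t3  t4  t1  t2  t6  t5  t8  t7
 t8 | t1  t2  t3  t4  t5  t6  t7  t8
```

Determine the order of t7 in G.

The identity element is t8 (its row matches the header).
t7^1 = t7
t7^2 = t7 ∘ t7 = t8
The first power of t7 equal to the identity is t7^2, so ord(t7) = 2.

2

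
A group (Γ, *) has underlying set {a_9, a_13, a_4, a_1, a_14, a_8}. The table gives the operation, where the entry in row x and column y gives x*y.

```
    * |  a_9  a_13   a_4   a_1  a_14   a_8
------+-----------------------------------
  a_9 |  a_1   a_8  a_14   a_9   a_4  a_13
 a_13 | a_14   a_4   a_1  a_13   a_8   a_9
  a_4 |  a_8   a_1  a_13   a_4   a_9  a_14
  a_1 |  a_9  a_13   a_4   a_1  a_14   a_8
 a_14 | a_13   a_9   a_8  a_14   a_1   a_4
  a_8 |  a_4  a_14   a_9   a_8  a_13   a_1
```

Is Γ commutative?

No

a_13*a_8 = a_9 but a_8*a_13 = a_14.
Since a_13 and a_8 do not commute, Γ is not abelian.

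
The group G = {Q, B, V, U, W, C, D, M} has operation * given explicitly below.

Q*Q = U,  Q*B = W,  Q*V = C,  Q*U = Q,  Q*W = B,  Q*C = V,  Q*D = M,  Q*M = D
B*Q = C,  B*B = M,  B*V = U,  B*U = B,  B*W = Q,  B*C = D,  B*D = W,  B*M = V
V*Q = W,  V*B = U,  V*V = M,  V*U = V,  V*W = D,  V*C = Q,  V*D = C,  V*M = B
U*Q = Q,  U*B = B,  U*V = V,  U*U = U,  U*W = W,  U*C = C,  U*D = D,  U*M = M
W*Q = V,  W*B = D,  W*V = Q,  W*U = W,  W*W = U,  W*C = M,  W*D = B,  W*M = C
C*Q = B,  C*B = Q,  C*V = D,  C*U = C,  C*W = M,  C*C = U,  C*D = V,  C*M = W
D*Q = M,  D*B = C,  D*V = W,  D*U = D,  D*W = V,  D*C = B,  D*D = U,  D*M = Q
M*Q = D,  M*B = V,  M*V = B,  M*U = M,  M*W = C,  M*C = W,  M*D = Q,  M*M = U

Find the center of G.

{M, U}

An element z is central iff its row equals its column in the table.
For W: W * B = D ≠ Q = B * W, so W ∉ Z.
Checking each element this way leaves Z(G) = {M, U}.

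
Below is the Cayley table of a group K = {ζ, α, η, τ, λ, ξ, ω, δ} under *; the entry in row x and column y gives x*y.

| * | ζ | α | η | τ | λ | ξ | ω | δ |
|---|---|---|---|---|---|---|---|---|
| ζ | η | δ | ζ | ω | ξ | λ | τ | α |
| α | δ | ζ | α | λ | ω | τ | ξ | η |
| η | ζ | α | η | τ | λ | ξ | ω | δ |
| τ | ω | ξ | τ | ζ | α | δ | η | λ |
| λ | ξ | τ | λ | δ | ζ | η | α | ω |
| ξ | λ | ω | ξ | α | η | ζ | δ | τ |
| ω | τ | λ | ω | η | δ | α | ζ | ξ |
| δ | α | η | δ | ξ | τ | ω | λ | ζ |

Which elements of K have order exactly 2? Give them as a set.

{ζ}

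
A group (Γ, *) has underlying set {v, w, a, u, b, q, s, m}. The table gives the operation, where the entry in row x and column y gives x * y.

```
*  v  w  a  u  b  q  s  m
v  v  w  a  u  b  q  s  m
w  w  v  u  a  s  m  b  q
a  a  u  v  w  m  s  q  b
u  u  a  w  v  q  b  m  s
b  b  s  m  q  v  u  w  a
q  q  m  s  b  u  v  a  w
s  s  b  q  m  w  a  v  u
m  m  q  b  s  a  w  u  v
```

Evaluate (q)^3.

q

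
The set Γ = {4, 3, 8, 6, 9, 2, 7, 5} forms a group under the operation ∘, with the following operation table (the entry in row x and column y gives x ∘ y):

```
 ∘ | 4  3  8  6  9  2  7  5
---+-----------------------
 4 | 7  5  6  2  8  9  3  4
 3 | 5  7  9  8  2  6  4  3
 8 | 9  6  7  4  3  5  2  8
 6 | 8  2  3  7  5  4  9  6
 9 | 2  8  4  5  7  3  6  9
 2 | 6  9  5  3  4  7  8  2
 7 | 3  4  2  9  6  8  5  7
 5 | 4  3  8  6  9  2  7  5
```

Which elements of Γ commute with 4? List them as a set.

{3, 4, 5, 7}

Compare row 4 with column 4 entry by entry.
7 ∘ 4 = 3 = 4 ∘ 7, so 7 commutes with 4.
6 ∘ 4 = 8 but 4 ∘ 6 = 2, so 6 does not.
Collecting the elements that commute with 4: C(4) = {3, 4, 5, 7}.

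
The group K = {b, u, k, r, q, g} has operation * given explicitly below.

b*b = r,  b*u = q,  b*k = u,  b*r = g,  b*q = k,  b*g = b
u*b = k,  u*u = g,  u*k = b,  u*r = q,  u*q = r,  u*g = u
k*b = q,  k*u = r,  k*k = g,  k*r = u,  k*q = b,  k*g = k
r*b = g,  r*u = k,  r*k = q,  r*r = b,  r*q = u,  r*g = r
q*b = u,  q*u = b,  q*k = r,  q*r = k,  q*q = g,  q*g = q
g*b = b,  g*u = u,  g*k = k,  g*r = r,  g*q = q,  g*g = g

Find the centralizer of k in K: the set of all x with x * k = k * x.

{g, k}

Compare row k with column k entry by entry.
u * k = b but k * u = r, so u does not.
Collecting the elements that commute with k: C(k) = {g, k}.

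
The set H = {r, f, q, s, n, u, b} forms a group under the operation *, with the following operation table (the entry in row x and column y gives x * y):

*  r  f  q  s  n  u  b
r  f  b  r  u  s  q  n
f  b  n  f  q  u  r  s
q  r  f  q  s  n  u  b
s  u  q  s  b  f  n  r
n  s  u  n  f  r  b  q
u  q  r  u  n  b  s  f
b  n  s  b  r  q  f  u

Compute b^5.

b^1 = b
b^2 = b * b = u
b^3 = u * b = f
b^4 = f * b = s
b^5 = s * b = r
(Structurally, H here is isomorphic to the cyclic group Z_7.)

r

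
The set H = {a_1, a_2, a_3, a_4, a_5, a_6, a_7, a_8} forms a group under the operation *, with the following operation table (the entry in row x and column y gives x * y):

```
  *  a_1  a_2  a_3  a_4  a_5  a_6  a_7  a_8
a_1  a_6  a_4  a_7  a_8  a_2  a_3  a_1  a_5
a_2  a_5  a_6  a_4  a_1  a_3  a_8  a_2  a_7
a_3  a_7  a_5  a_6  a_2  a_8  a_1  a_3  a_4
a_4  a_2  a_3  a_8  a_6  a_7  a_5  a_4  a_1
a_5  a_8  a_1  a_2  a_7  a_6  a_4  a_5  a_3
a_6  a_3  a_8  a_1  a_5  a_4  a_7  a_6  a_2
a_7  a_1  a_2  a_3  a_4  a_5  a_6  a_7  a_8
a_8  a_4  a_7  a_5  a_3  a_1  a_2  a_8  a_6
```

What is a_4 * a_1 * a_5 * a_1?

a_7

a_4 * a_1 = a_2
a_2 * a_5 = a_3
a_3 * a_1 = a_7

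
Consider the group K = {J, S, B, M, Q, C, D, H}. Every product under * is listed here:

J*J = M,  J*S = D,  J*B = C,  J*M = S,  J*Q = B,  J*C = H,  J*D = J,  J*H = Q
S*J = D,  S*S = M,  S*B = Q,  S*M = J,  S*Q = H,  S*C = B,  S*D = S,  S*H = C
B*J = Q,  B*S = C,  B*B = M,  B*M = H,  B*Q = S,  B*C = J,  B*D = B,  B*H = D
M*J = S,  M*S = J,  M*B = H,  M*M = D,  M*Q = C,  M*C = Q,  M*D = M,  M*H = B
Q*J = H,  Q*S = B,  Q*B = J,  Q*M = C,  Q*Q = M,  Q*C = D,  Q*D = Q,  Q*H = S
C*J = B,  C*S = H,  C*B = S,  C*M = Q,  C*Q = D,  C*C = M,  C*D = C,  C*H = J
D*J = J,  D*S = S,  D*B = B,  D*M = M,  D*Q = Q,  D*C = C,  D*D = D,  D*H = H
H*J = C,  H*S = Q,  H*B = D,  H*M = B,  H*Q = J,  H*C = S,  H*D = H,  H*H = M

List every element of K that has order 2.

{M}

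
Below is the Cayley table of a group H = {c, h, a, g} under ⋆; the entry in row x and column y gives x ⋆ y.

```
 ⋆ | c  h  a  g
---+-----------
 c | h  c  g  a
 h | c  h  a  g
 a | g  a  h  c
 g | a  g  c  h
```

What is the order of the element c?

The identity element is h (its row matches the header).
c^1 = c
c^2 = c ⋆ c = h
The first power of c equal to the identity is c^2, so ord(c) = 2.

2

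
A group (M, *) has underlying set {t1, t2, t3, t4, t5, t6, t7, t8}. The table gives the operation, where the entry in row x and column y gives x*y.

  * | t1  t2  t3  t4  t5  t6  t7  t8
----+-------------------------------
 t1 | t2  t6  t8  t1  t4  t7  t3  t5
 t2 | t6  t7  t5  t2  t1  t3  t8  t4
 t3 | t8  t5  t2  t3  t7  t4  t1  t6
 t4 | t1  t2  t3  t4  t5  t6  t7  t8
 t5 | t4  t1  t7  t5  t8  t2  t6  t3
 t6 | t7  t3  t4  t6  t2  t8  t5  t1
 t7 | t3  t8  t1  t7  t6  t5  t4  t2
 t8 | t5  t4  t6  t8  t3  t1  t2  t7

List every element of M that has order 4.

Identity is t4. Compute the order of each non-identity element by repeated multiplication:
  t1: t1 → t2 → t6 → t7 → t3 → t8 → t5 → t4  (order 8)
  t2: t2 → t7 → t8 → t4  (order 4)
  t3: t3 → t2 → t5 → t7 → t1 → t8 → t6 → t4  (order 8)
  t5: t5 → t8 → t3 → t7 → t6 → t2 → t1 → t4  (order 8)
  t6: t6 → t8 → t1 → t7 → t5 → t2 → t3 → t4  (order 8)
  t7: t7 → t4  (order 2)
  t8: t8 → t7 → t2 → t4  (order 4)
Elements of order 4: {t2, t8}.

{t2, t8}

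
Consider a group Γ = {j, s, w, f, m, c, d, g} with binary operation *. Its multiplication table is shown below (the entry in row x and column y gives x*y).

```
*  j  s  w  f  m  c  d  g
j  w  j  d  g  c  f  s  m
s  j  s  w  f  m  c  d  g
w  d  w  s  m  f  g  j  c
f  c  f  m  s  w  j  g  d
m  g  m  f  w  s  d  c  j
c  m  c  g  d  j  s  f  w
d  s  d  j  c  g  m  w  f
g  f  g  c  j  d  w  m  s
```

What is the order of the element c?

The identity element is s (its row matches the header).
c^1 = c
c^2 = c*c = s
The first power of c equal to the identity is c^2, so ord(c) = 2.
(Structurally, Γ here is isomorphic to the dihedral group D_4.)

2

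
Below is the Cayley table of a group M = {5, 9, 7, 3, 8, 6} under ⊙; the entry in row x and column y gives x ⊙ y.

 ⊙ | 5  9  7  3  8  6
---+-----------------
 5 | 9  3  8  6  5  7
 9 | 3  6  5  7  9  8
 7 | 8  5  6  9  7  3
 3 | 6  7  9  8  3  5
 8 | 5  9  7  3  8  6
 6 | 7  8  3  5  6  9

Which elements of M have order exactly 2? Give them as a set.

{3}

Identity is 8. Compute the order of each non-identity element by repeated multiplication:
  5: 5 → 9 → 3 → 6 → 7 → 8  (order 6)
  9: 9 → 6 → 8  (order 3)
  7: 7 → 6 → 3 → 9 → 5 → 8  (order 6)
  3: 3 → 8  (order 2)
  6: 6 → 9 → 8  (order 3)
Elements of order 2: {3}.
(Structurally, M here is isomorphic to the cyclic group Z_6.)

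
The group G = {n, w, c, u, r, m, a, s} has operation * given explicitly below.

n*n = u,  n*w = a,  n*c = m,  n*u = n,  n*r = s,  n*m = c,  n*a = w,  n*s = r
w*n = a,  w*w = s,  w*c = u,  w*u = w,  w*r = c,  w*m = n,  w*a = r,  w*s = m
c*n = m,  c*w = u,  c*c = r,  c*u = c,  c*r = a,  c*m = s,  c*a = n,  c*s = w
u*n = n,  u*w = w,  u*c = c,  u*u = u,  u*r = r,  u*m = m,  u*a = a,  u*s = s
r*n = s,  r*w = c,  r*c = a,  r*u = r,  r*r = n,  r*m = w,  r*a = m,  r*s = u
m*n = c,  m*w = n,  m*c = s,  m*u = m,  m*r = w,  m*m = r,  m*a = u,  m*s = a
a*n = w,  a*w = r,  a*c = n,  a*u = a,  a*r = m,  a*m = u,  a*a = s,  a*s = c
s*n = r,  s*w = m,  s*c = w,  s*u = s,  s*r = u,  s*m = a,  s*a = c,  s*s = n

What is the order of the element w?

The identity element is u (its row matches the header).
w^1 = w
w^2 = w*w = s
w^3 = s*w = m
w^4 = m*w = n
w^5 = n*w = a
w^6 = a*w = r
w^7 = r*w = c
w^8 = c*w = u
The first power of w equal to the identity is w^8, so ord(w) = 8.
(Structurally, G here is isomorphic to the cyclic group Z_8.)

8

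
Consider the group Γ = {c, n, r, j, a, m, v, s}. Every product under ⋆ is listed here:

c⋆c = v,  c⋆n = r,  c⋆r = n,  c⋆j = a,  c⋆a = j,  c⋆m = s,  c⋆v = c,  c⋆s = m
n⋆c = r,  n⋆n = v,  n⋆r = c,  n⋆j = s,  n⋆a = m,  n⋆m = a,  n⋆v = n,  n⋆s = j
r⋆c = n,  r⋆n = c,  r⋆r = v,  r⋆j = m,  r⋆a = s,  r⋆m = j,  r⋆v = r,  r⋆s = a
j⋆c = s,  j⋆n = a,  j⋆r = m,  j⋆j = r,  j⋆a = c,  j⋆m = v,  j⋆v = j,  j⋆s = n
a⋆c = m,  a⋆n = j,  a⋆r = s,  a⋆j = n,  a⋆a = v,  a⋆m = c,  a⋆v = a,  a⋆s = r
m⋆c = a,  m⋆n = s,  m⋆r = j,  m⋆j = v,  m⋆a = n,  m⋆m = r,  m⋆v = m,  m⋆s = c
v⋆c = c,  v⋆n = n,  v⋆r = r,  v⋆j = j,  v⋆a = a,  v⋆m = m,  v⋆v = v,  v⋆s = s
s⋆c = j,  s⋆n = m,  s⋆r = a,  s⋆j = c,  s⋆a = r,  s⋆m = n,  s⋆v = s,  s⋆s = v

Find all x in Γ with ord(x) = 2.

Identity is v. Compute the order of each non-identity element by repeated multiplication:
  c: c → v  (order 2)
  n: n → v  (order 2)
  r: r → v  (order 2)
  j: j → r → m → v  (order 4)
  a: a → v  (order 2)
  m: m → r → j → v  (order 4)
  s: s → v  (order 2)
Elements of order 2: {a, c, n, r, s}.
(Structurally, Γ here is isomorphic to the dihedral group D_4.)

{a, c, n, r, s}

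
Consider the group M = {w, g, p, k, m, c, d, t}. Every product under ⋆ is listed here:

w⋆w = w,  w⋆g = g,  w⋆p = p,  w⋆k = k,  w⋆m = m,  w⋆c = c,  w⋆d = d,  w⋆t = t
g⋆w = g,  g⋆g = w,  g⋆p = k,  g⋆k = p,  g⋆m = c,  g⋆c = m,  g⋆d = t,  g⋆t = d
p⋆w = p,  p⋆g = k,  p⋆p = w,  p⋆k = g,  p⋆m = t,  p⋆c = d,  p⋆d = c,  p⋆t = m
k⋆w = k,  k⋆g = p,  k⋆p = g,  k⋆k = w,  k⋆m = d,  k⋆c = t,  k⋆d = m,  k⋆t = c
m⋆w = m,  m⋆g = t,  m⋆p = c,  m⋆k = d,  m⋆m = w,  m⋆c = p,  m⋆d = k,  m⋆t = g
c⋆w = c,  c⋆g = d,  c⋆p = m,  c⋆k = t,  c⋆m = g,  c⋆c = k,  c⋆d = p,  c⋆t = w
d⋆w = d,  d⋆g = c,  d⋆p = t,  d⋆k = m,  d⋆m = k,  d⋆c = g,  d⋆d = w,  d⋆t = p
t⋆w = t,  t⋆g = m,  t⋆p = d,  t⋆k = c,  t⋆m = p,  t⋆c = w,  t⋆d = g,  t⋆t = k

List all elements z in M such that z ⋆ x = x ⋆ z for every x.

{k, w}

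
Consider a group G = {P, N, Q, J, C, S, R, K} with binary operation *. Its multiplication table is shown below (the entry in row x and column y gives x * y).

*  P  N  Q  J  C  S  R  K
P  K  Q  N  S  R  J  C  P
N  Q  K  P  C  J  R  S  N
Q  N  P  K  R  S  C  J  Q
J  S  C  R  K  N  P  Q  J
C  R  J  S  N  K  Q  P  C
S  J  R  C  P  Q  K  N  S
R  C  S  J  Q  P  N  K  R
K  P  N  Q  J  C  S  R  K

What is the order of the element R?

The identity element is K (its row matches the header).
R^1 = R
R^2 = R * R = K
The first power of R equal to the identity is R^2, so ord(R) = 2.

2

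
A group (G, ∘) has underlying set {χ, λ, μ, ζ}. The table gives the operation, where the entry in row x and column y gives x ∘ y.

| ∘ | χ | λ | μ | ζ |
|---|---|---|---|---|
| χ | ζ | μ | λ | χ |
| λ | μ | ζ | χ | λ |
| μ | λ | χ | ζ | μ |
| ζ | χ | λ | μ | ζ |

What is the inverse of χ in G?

First locate the identity: row ζ matches the header, so ζ is the identity.
Scan row χ for ζ: χ ∘ χ = ζ. Hence χ^(-1) = χ.
(Structurally, G here is isomorphic to the Klein four-group V_4.)

χ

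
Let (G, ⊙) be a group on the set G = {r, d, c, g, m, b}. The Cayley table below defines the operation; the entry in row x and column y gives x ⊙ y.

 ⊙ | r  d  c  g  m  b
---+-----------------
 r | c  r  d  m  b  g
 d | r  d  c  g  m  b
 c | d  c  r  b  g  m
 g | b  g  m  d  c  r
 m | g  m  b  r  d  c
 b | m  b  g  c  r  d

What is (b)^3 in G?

b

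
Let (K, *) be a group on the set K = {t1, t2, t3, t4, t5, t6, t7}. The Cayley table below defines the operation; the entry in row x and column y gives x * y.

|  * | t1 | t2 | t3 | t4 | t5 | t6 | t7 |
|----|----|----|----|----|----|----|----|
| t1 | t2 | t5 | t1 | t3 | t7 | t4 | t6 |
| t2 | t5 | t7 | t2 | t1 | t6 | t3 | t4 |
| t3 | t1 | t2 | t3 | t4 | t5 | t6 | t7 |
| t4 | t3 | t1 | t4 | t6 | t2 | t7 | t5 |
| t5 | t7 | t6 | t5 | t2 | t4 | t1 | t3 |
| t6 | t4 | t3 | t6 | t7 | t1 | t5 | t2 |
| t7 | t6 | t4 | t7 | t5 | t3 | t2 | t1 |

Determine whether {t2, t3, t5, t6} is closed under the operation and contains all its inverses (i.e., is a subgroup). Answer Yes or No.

No

t6 * t5 = t1, which is not in {t2, t3, t5, t6}.
The subset is not closed under *, so it is not a subgroup.
(Structurally, K here is isomorphic to the cyclic group Z_7.)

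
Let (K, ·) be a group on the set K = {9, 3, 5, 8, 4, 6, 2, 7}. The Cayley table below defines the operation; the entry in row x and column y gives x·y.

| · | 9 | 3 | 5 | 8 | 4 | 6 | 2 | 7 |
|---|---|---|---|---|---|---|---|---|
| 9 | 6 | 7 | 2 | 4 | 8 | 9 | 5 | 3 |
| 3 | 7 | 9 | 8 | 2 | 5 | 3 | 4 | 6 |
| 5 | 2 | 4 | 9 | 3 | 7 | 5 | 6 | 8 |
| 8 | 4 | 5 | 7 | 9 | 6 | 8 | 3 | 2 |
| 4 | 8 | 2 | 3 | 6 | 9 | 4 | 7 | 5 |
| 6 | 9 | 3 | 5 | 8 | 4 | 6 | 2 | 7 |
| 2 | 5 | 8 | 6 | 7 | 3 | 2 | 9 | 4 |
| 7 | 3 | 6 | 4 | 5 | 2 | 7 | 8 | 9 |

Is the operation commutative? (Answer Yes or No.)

No

4·2 = 7 but 2·4 = 3.
Since 4 and 2 do not commute, K is not abelian.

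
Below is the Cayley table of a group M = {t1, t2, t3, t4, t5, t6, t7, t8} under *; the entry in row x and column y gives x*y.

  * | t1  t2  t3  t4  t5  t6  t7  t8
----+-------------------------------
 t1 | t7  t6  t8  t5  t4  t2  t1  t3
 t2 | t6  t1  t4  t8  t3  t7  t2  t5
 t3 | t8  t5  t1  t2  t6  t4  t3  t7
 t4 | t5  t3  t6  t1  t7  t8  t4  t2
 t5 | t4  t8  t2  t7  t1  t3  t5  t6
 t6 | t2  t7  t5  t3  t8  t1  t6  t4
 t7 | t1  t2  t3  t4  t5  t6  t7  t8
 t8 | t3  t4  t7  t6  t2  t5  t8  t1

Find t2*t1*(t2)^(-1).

t1

The identity is t7. In row t2, the entry t7 sits in column t6, so t2^(-1) = t6.
t2*t1 = t6
t6*t6 = t1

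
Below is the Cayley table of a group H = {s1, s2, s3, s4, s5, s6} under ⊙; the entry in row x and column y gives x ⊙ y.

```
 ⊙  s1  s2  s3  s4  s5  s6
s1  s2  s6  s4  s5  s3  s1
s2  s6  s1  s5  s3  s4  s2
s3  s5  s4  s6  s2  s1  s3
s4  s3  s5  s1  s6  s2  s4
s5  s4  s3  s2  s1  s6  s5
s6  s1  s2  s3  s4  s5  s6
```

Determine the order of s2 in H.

The identity element is s6 (its row matches the header).
s2^1 = s2
s2^2 = s2 ⊙ s2 = s1
s2^3 = s1 ⊙ s2 = s6
The first power of s2 equal to the identity is s2^3, so ord(s2) = 3.

3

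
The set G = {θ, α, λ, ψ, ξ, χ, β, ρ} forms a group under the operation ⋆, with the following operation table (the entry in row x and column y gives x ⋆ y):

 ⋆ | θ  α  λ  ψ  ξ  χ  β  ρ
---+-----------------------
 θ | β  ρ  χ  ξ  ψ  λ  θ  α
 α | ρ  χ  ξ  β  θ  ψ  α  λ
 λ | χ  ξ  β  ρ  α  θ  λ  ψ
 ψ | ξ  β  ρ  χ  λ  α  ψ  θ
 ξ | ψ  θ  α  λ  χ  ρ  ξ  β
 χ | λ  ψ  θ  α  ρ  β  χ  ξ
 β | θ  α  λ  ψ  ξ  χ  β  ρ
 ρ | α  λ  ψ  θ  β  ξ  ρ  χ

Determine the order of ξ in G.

The identity element is β (its row matches the header).
ξ^1 = ξ
ξ^2 = ξ ⋆ ξ = χ
ξ^3 = χ ⋆ ξ = ρ
ξ^4 = ρ ⋆ ξ = β
The first power of ξ equal to the identity is ξ^4, so ord(ξ) = 4.

4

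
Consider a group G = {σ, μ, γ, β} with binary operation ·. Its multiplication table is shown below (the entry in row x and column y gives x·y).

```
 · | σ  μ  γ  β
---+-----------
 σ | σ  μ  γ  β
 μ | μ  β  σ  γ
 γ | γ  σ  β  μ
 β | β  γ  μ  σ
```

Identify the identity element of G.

The identity e satisfies e·x = x for all x, so its row in the table reproduces the column headers.
Row σ reads: σ, μ, γ, β — exactly the header order. So σ is the identity.
(Structurally, G here is isomorphic to the cyclic group Z_4.)

σ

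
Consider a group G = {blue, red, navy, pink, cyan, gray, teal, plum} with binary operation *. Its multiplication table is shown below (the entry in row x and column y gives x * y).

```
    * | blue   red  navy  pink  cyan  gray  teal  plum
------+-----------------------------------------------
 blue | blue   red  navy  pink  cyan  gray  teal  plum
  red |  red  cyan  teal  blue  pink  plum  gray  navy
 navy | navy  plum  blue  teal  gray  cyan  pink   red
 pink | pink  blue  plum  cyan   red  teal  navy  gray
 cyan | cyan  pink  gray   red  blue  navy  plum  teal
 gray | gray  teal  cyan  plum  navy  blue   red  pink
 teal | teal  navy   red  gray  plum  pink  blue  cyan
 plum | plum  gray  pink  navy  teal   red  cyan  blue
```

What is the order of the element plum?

The identity element is blue (its row matches the header).
plum^1 = plum
plum^2 = plum * plum = blue
The first power of plum equal to the identity is plum^2, so ord(plum) = 2.

2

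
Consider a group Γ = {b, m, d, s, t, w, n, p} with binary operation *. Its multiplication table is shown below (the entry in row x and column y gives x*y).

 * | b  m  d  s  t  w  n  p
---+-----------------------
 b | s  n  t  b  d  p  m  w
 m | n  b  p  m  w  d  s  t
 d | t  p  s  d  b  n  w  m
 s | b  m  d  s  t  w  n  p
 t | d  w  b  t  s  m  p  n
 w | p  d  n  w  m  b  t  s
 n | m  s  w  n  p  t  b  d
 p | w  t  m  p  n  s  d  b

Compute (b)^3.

b

b^1 = b
b^2 = b*b = s
b^3 = s*b = b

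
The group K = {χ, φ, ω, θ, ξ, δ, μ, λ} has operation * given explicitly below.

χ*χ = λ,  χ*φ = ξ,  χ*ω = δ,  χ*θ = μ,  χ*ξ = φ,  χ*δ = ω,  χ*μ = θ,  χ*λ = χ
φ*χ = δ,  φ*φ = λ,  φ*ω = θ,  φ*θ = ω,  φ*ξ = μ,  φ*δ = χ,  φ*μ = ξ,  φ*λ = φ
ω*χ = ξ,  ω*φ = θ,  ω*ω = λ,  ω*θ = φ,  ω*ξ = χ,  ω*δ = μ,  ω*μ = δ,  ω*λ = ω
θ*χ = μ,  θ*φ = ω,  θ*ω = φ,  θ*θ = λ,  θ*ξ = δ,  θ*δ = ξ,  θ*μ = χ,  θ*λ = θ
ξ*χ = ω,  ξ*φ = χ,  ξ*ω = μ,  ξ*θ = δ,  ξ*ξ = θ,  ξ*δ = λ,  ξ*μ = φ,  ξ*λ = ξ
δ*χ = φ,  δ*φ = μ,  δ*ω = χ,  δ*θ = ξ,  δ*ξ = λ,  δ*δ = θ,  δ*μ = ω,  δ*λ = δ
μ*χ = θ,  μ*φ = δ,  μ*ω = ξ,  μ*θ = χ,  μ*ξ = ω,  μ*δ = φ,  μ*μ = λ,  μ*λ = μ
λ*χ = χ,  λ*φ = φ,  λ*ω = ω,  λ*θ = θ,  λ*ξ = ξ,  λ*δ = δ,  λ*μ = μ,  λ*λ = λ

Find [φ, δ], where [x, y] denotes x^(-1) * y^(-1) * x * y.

θ

Identity is λ; from the table φ^(-1) = φ and δ^(-1) = ξ.
φ * ξ = μ
μ * φ = δ
δ * δ = θ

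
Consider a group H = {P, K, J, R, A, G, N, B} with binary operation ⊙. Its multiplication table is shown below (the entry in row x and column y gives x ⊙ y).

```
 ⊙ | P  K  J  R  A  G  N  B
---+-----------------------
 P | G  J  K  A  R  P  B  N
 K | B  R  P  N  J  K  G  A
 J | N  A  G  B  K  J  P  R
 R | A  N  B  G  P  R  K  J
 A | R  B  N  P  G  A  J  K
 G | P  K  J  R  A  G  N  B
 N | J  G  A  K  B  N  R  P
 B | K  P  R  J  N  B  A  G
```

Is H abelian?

No

N ⊙ A = B but A ⊙ N = J.
Since N and A do not commute, H is not abelian.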